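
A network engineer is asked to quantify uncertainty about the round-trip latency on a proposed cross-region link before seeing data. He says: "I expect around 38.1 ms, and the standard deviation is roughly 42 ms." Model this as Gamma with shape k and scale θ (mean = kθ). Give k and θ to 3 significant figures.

For Gamma(k, scale θ): mean = kθ, variance = kθ², so CV = 1/√k.
CV = SD/mean = 42/38.1 = 1.102, hence k = 1/CV² = 0.823.
Then θ = mean/k = 38.1/0.823 = 46.3.

k ≈ 0.823, θ ≈ 46.3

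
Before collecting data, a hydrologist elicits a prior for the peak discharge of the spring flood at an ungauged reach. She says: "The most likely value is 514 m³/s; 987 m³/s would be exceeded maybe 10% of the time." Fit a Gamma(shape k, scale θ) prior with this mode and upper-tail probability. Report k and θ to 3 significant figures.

k ≈ 5.49, θ ≈ 114

Gamma(k,θ) with k>1 has mode (k−1)θ, so θ = 514/(k−1).
Need P(X < 987) = 0.9 with θ tied to k this way. Start at k = 2, θ = 514: P(X<987) ≈ 0.572.
Too low — raise k to concentrate. Iterating converges to k ≈ 5.49.
Then θ = 514/(5.49−1) ≈ 114.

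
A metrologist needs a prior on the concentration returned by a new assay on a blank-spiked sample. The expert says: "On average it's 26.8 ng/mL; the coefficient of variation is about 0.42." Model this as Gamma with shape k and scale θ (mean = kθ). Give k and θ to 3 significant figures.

k ≈ 5.67, θ ≈ 4.73

For Gamma(k, scale θ): mean = kθ, variance = kθ², so CV = 1/√k.
CV = 0.42, hence k = 1/CV² = 5.67.
Then θ = mean/k = 26.8/5.67 = 4.73.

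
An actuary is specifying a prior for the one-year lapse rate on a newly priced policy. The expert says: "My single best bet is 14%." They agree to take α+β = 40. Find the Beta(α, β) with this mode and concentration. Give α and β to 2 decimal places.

For α,β > 1 the Beta mode is (α−1)/(α+β−2). With α+β = 40, the mode is (α−1)/38.
Set (α−1)/38 = 0.14 → α = 1 + 0.14·38 = 6.32.
β = 40 − α = 33.68.

α = 6.32, β = 33.68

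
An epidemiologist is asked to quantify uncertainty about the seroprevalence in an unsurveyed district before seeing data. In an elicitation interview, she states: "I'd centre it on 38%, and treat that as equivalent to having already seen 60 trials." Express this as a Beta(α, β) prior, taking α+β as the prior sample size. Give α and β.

Under the effective-sample-size interpretation, Beta(α, β) has prior mean α/(α+β) and prior sample size α+β.
So α+β = 60 and α/(α+β) = 0.38, giving α = 0.38·60 = 22.8 and β = 60 − 22.8 = 37.2.

α = 22.8, β = 37.2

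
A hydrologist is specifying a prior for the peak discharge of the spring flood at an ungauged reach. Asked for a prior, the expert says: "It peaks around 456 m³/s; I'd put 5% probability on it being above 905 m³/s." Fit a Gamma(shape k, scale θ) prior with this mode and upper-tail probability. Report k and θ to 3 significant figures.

Gamma(k,θ) with k>1 has mode (k−1)θ, so θ = 456/(k−1).
Need P(X < 905) = 0.95 with θ tied to k this way. Start at k = 2, θ = 456: P(X<905) ≈ 0.590.
Too low — raise k to concentrate. Iterating converges to k ≈ 6.9.
Then θ = 456/(6.9−1) ≈ 77.3.

k ≈ 6.9, θ ≈ 77.3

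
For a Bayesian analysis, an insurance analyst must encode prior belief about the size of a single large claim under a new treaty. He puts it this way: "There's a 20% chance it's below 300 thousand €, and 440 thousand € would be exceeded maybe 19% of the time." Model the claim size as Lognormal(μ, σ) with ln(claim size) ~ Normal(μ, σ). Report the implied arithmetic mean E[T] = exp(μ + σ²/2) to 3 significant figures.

E[T] ≈ 371 thousand €

If T ~ Lognormal(μ,σ) then ln T ~ Normal(μ,σ), so the p-quantile of ln T is μ + z_p·σ.
ln(300) = 5.704 and ln(440) = 6.087; z_{0.2} = -0.8416, z_{0.81} = 0.8779.
σ = (6.087 − 5.704)/(0.8779 − (-0.8416)) = 0.223.
μ = 5.704 − (-0.8416)·0.223 = 5.891.
E[T] = exp(μ + σ²/2) = exp(5.891 + 0.0248) = 371 thousand €.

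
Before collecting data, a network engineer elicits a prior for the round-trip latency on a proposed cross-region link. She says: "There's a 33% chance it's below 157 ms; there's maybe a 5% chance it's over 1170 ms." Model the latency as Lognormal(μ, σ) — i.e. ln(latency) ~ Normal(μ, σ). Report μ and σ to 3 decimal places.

μ ≈ 5.480, σ ≈ 0.963

If T ~ Lognormal(μ,σ) then ln T ~ Normal(μ,σ), so the p-quantile of ln T is μ + z_p·σ.
ln(157) = 5.056 and ln(1170) = 7.065; z_{0.33} = -0.4399, z_{0.95} = 1.645.
σ = (7.065 − 5.056)/(1.645 − (-0.4399)) = 0.963.
μ = 5.056 − (-0.4399)·0.963 = 5.480.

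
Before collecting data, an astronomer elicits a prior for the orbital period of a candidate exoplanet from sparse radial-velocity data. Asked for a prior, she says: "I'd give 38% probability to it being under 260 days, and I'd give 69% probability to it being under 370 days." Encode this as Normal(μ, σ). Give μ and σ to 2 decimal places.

μ = 301.93, σ = 137.27

For Normal(μ,σ), the p-quantile is μ + z_p·σ. Here z_{0.38} = -0.3055, z_{0.69} = 0.4959.
So 260 = μ − 0.3055σ and 370 = μ + 0.4959σ.
Subtracting: σ = (370 − 260)/(0.4959 − (-0.3055)) = 137.27.
Then μ = 260 − (-0.3055)·137.27 = 301.93.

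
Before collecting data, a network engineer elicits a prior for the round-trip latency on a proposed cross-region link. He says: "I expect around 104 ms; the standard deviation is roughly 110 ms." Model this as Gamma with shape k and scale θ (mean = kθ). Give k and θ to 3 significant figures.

k ≈ 0.894, θ ≈ 116

For Gamma(k, scale θ): mean = kθ, variance = kθ², so CV = 1/√k.
CV = SD/mean = 110/104 = 1.058, hence k = 1/CV² = 0.894.
Then θ = mean/k = 104/0.894 = 116.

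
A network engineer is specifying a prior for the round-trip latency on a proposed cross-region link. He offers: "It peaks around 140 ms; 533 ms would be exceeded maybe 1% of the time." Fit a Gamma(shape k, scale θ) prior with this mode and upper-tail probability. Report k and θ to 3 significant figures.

k ≈ 3.37, θ ≈ 59.1

Gamma(k,θ) with k>1 has mode (k−1)θ, so θ = 140/(k−1).
Need P(X < 533) = 0.99 with θ tied to k this way. Start at k = 2, θ = 140: P(X<533) ≈ 0.893.
Too low — raise k to concentrate. Iterating converges to k ≈ 3.37.
Then θ = 140/(3.37−1) ≈ 59.1.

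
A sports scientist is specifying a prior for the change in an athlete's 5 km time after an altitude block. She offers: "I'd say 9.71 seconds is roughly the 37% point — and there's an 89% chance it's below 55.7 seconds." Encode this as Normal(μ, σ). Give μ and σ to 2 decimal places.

μ = 19.50, σ = 29.51

For Normal(μ,σ), the p-quantile is μ + z_p·σ. Here z_{0.37} = -0.3319, z_{0.89} = 1.227.
So 9.71 = μ − 0.3319σ and 55.7 = μ + 1.227σ.
Subtracting: σ = (55.7 − 9.71)/(1.227 − (-0.3319)) = 29.51.
Then μ = 9.71 − (-0.3319)·29.51 = 19.50.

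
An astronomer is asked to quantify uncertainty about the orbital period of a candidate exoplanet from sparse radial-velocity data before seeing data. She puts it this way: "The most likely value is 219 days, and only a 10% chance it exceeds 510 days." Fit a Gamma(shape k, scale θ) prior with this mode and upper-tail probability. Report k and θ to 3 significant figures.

Gamma(k,θ) with k>1 has mode (k−1)θ, so θ = 219/(k−1).
Need P(X < 510) = 0.9 with θ tied to k this way. Start at k = 2, θ = 219: P(X<510) ≈ 0.676.
Too low — raise k to concentrate. Iterating converges to k ≈ 3.69.
Then θ = 219/(3.69−1) ≈ 81.4.

k ≈ 3.69, θ ≈ 81.4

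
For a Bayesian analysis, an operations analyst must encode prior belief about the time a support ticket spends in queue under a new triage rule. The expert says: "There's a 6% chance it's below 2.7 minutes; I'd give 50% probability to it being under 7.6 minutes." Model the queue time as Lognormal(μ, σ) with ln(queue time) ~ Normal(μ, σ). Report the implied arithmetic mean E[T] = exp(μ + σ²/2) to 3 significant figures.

E[T] ≈ 9.48 minutes

If T ~ Lognormal(μ,σ) then ln T ~ Normal(μ,σ), so the p-quantile of ln T is μ + z_p·σ.
ln(2.7) = 0.9933 and ln(7.6) = 2.028; z_{0.06} = -1.555, z_{0.5} = 0.
σ = (2.028 − 0.9933)/(0 − (-1.555)) = 0.666.
μ = 0.9933 − (-1.555)·0.666 = 2.028.
E[T] = exp(μ + σ²/2) = exp(2.028 + 0.2215) = 9.48 minutes.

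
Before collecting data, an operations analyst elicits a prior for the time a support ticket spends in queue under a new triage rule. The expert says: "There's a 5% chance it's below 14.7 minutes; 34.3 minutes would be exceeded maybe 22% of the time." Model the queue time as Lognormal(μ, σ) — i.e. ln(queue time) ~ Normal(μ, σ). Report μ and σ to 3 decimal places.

If T ~ Lognormal(μ,σ) then ln T ~ Normal(μ,σ), so the p-quantile of ln T is μ + z_p·σ.
ln(14.7) = 2.688 and ln(34.3) = 3.535; z_{0.05} = -1.645, z_{0.78} = 0.7722.
σ = (3.535 − 2.688)/(0.7722 − (-1.645)) = 0.351.
μ = 2.688 − (-1.645)·0.351 = 3.264.

μ ≈ 3.264, σ ≈ 0.351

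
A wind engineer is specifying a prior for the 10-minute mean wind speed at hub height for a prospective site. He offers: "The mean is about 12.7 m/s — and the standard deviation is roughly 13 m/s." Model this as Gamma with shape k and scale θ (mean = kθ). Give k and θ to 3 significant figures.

k ≈ 0.954, θ ≈ 13.3

For Gamma(k, scale θ): mean = kθ, variance = kθ², so CV = 1/√k.
CV = SD/mean = 13/12.7 = 1.024, hence k = 1/CV² = 0.954.
Then θ = mean/k = 12.7/0.954 = 13.3.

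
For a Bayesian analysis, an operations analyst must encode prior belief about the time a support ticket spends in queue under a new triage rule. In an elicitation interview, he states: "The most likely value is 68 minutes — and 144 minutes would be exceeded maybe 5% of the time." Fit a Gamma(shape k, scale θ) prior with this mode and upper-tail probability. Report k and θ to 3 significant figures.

k ≈ 5.9, θ ≈ 13.9

Gamma(k,θ) with k>1 has mode (k−1)θ, so θ = 68/(k−1).
Need P(X < 144) = 0.95 with θ tied to k this way. Start at k = 2, θ = 68: P(X<144) ≈ 0.625.
Too low — raise k to concentrate. Iterating converges to k ≈ 5.9.
Then θ = 68/(5.9−1) ≈ 13.9.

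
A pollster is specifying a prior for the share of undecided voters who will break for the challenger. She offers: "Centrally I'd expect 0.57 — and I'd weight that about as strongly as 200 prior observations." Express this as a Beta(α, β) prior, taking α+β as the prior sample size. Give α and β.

Under the effective-sample-size interpretation, Beta(α, β) has prior mean α/(α+β) and prior sample size α+β.
So α+β = 200 and α/(α+β) = 0.57, giving α = 0.57·200 = 114 and β = 200 − 114 = 86.

α = 114, β = 86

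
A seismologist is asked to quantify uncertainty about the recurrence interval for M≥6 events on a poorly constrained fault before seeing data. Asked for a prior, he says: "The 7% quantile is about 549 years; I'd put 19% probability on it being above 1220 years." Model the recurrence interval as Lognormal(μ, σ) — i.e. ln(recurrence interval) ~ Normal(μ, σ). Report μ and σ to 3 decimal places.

If T ~ Lognormal(μ,σ) then ln T ~ Normal(μ,σ), so the p-quantile of ln T is μ + z_p·σ.
ln(549) = 6.308 and ln(1220) = 7.107; z_{0.07} = -1.476, z_{0.81} = 0.8779.
σ = (7.107 − 6.308)/(0.8779 − (-1.476)) = 0.339.
μ = 6.308 − (-1.476)·0.339 = 6.809.

μ ≈ 6.809, σ ≈ 0.339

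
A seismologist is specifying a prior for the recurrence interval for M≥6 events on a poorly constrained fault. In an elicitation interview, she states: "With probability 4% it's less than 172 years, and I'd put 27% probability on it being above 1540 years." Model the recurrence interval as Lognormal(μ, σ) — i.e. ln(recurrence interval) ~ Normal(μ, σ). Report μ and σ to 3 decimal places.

If T ~ Lognormal(μ,σ) then ln T ~ Normal(μ,σ), so the p-quantile of ln T is μ + z_p·σ.
ln(172) = 5.147 and ln(1540) = 7.34; z_{0.04} = -1.751, z_{0.73} = 0.6128.
σ = (7.34 − 5.147)/(0.6128 − (-1.751)) = 0.927.
μ = 5.147 − (-1.751)·0.927 = 6.771.

μ ≈ 6.771, σ ≈ 0.927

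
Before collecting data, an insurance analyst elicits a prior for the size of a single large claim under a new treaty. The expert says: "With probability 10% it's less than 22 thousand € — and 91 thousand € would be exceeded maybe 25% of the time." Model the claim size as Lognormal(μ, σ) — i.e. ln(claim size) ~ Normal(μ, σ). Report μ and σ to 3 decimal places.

If T ~ Lognormal(μ,σ) then ln T ~ Normal(μ,σ), so the p-quantile of ln T is μ + z_p·σ.
ln(22) = 3.091 and ln(91) = 4.511; z_{0.1} = -1.282, z_{0.75} = 0.6745.
σ = (4.511 − 3.091)/(0.6745 − (-1.282)) = 0.726.
μ = 3.091 − (-1.282)·0.726 = 4.021.

μ ≈ 4.021, σ ≈ 0.726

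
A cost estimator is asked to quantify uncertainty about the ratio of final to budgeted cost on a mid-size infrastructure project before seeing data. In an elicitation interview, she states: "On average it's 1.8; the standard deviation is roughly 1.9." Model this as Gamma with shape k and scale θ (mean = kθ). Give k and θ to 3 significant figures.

For Gamma(k, scale θ): mean = kθ, variance = kθ², so CV = 1/√k.
CV = SD/mean = 1.9/1.8 = 1.056, hence k = 1/CV² = 0.898.
Then θ = mean/k = 1.8/0.898 = 2.01.

k ≈ 0.898, θ ≈ 2.01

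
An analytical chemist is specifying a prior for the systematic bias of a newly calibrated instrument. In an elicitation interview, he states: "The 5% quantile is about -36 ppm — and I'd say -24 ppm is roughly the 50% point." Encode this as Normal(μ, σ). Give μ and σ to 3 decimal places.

μ = -24.000, σ = 7.295

The p-quantile of Normal(μ,σ) is μ + z_p·σ, with z_{0.05} = -1.645 and z_{0.5} = 0.
Eliminate σ: μ = (z₂·x₁ − z₁·x₂)/(z₂ − z₁) = (0·-36 − (-1.645)·-24)/1.645 = -24.000.
Then σ = (x₂ − x₁)/(z₂ − z₁) = (-24 − -36)/1.645 = 7.295.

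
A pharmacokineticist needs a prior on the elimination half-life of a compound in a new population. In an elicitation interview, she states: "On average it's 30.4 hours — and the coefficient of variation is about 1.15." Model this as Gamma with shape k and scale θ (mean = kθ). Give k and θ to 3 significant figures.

For Gamma(k, scale θ): mean = kθ, variance = kθ², so CV = 1/√k.
CV = 1.15, hence k = 1/CV² = 0.756.
Then θ = mean/k = 30.4/0.756 = 40.2.

k ≈ 0.756, θ ≈ 40.2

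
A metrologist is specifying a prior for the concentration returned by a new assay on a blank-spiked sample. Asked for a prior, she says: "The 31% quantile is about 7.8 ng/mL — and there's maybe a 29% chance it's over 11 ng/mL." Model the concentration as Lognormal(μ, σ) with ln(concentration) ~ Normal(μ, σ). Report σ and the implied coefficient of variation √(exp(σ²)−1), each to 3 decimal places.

σ ≈ 0.328, CV ≈ 0.337

If T ~ Lognormal(μ,σ) then ln T ~ Normal(μ,σ), so the p-quantile of ln T is μ + z_p·σ.
ln(7.8) = 2.054 and ln(11) = 2.398; z_{0.31} = -0.4959, z_{0.71} = 0.5534.
σ = (2.398 − 2.054)/(0.5534 − (-0.4959)) = 0.328.
μ = 2.054 − (-0.4959)·0.328 = 2.217.
CV = √(exp(σ²)−1) = √(exp(0.1073)−1) = 0.337.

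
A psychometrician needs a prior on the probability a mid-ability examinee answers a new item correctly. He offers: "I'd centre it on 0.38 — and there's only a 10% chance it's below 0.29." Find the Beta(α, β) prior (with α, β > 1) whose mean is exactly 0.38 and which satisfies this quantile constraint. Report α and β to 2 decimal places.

α ≈ 17.54, β ≈ 28.63

With mean 0.38 fixed, write α = 0.38s, β = 0.62s where s = α+β.
Need P(θ < 0.29) = 0.1 under Beta(0.38s, 0.62s). Normal approximation: (q−m)/√(m(1−m)/s) ≈ z_{0.1} = -1.28, so s ≈ 0.38·0.62·(-1.28)²/(0.29−0.38)² = 47.8.
At s = 47.8: P(θ<0.29) ≈ 0.096. Adjusting to match 0.1 gives s ≈ 46.17.
So α = 0.38·46.17 ≈ 17.54, β = 0.62·46.17 ≈ 28.63.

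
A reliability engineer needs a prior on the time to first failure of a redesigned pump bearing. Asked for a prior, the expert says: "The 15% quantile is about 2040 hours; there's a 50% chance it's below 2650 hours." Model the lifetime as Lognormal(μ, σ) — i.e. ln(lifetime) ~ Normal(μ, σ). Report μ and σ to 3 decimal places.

If T ~ Lognormal(μ,σ) then ln T ~ Normal(μ,σ), so the p-quantile of ln T is μ + z_p·σ.
ln(2040) = 7.621 and ln(2650) = 7.882; z_{0.15} = -1.036, z_{0.5} = 0.
σ = (7.882 − 7.621)/(0 − (-1.036)) = 0.252.
μ = 7.621 − (-1.036)·0.252 = 7.882.

μ ≈ 7.882, σ ≈ 0.252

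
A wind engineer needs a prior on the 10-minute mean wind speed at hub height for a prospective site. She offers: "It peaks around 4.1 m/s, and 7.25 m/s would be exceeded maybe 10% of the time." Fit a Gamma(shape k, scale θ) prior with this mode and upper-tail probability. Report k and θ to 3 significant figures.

Gamma(k,θ) with k>1 has mode (k−1)θ, so θ = 4.1/(k−1).
Need P(X < 7.25) = 0.9 with θ tied to k this way. Start at k = 2, θ = 4.1: P(X<7.25) ≈ 0.528.
Too low — raise k to concentrate. Iterating converges to k ≈ 6.85.
Then θ = 4.1/(6.85−1) ≈ 0.701.

k ≈ 6.85, θ ≈ 0.701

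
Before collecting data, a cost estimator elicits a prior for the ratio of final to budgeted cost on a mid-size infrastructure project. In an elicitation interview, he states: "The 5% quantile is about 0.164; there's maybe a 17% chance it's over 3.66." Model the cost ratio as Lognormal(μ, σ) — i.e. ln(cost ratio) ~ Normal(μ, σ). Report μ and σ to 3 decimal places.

μ ≈ 0.157, σ ≈ 1.195

If T ~ Lognormal(μ,σ) then ln T ~ Normal(μ,σ), so the p-quantile of ln T is μ + z_p·σ.
ln(0.164) = -1.808 and ln(3.66) = 1.297; z_{0.05} = -1.645, z_{0.83} = 0.9542.
σ = (1.297 − -1.808)/(0.9542 − (-1.645)) = 1.195.
μ = -1.808 − (-1.645)·1.195 = 0.157.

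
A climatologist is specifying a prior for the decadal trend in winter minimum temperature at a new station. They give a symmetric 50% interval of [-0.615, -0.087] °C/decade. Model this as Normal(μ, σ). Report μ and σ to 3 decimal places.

μ = -0.351, σ = 0.391

A symmetric 50% interval runs μ ± z·σ with z = 0.6745.
Half-width = 0.264, so σ = 0.264/0.6745 = 0.391.
μ is the interval midpoint, -0.351.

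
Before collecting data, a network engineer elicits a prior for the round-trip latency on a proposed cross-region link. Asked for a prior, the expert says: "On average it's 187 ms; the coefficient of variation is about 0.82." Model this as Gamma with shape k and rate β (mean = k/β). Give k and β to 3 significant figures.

For Gamma(k, rate β): mean = k/β, variance = k/β², so CV = 1/√k.
CV = 0.82, hence k = 1/CV² = 1.49.
Then β = k/mean = 1.49/187 = 0.00795.

k ≈ 1.49, β ≈ 0.00795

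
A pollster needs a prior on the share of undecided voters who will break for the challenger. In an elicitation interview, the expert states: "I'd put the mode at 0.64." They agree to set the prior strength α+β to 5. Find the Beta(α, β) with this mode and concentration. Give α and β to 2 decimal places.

α = 2.92, β = 2.08

For α,β > 1 the Beta mode is (α−1)/(α+β−2). With α+β = 5, the mode is (α−1)/3.
Set (α−1)/3 = 0.64 → α = 1 + 0.64·3 = 2.92.
β = 5 − α = 2.08.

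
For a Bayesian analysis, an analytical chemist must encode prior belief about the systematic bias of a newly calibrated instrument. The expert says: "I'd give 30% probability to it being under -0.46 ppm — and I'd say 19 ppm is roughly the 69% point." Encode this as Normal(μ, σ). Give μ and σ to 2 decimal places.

μ = 9.54, σ = 19.07

For Normal(μ,σ), the p-quantile is μ + z_p·σ. Here z_{0.3} = -0.5244, z_{0.69} = 0.4959.
So -0.46 = μ − 0.5244σ and 19 = μ + 0.4959σ.
Subtracting: σ = (19 − -0.46)/(0.4959 − (-0.5244)) = 19.07.
Then μ = -0.46 − (-0.5244)·19.07 = 9.54.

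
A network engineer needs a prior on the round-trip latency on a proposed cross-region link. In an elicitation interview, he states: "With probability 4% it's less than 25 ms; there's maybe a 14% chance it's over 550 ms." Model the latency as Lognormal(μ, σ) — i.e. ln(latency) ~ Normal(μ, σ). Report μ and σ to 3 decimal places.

If T ~ Lognormal(μ,σ) then ln T ~ Normal(μ,σ), so the p-quantile of ln T is μ + z_p·σ.
ln(25) = 3.219 and ln(550) = 6.31; z_{0.04} = -1.751, z_{0.86} = 1.08.
σ = (6.31 − 3.219)/(1.08 − (-1.751)) = 1.092.
μ = 3.219 − (-1.751)·1.092 = 5.130.

μ ≈ 5.130, σ ≈ 1.092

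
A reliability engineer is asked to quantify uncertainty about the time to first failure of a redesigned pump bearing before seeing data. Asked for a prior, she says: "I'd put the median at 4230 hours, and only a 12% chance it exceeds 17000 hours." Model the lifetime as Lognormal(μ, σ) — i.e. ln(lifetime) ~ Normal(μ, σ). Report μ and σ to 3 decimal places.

If T ~ Lognormal(μ,σ) then ln T ~ Normal(μ,σ), so the p-quantile of ln T is μ + z_p·σ.
ln(4230) = 8.35 and ln(17000) = 9.741; z_{0.5} = 0, z_{0.88} = 1.175.
σ = (9.741 − 8.35)/(1.175 − (0)) = 1.184.
μ = 8.35 − (0)·1.184 = 8.350.

μ ≈ 8.350, σ ≈ 1.184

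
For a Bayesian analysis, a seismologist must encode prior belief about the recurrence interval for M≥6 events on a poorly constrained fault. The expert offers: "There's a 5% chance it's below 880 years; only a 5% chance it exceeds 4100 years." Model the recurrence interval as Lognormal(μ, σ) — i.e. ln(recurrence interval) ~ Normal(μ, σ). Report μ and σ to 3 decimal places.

If T ~ Lognormal(μ,σ) then ln T ~ Normal(μ,σ), so the p-quantile of ln T is μ + z_p·σ.
ln(880) = 6.78 and ln(4100) = 8.319; z_{0.05} = -1.645, z_{0.95} = 1.645.
σ = (8.319 − 6.78)/(1.645 − (-1.645)) = 0.468.
μ = 6.78 − (-1.645)·0.468 = 7.549.

μ ≈ 7.549, σ ≈ 0.468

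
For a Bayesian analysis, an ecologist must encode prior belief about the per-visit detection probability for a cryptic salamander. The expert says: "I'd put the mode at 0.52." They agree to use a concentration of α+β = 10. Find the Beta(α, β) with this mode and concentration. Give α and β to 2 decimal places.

For α,β > 1 the Beta mode is (α−1)/(α+β−2). With α+β = 10, the mode is (α−1)/8.
Set (α−1)/8 = 0.52 → α = 1 + 0.52·8 = 5.16.
β = 10 − α = 4.84.

α = 5.16, β = 4.84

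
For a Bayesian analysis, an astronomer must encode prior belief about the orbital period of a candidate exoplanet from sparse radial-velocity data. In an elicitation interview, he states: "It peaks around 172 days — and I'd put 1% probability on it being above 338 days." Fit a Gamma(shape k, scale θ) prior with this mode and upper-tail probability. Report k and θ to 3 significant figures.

Gamma(k,θ) with k>1 has mode (k−1)θ, so θ = 172/(k−1).
Need P(X < 338) = 0.99 with θ tied to k this way. Start at k = 2, θ = 172: P(X<338) ≈ 0.584.
Too low — raise k to concentrate. Iterating converges to k ≈ 11.8.
Then θ = 172/(11.8−1) ≈ 15.9.

k ≈ 11.8, θ ≈ 15.9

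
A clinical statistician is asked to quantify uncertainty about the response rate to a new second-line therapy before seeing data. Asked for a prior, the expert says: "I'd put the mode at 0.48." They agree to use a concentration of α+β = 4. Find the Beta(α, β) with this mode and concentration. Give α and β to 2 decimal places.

For α,β > 1 the Beta mode is (α−1)/(α+β−2). With α+β = 4, the mode is (α−1)/2.
Set (α−1)/2 = 0.48 → α = 1 + 0.48·2 = 1.96.
β = 4 − α = 2.04.

α = 1.96, β = 2.04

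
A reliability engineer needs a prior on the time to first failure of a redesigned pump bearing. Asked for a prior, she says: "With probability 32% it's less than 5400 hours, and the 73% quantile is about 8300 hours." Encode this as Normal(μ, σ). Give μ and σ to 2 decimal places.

μ = 6655.26, σ = 2683.91

For Normal(μ,σ), the p-quantile is μ + z_p·σ. Here z_{0.32} = -0.4677, z_{0.73} = 0.6128.
So 5400 = μ − 0.4677σ and 8300 = μ + 0.6128σ.
Subtracting: σ = (8300 − 5400)/(0.6128 − (-0.4677)) = 2683.91.
Then μ = 5400 − (-0.4677)·2683.91 = 6655.26.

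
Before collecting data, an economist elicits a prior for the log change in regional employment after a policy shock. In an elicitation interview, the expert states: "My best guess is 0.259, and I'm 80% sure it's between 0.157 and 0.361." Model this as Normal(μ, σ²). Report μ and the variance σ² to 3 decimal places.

A symmetric 80% interval runs μ ± z·σ with z = 1.282.
Half-width = 0.102, so σ = 0.102/1.282 = 0.0796 and σ² = 0.006.
μ is the stated best guess, 0.259.

μ = 0.259, σ² = 0.006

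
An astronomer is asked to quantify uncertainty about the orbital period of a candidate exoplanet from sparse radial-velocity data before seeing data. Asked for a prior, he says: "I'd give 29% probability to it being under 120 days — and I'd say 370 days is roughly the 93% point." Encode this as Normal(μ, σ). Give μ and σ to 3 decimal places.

The p-quantile of Normal(μ,σ) is μ + z_p·σ, with z_{0.29} = -0.5534 and z_{0.93} = 1.476.
Eliminate σ: μ = (z₂·x₁ − z₁·x₂)/(z₂ − z₁) = (1.476·120 − (-0.5534)·370)/2.029 = 188.179.
Then σ = (x₂ − x₁)/(z₂ − z₁) = (370 − 120)/2.029 = 123.203.

μ = 188.179, σ = 123.203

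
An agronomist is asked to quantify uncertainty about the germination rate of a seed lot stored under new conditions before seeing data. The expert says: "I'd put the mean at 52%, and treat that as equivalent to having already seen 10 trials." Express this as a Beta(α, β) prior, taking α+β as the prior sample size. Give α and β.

α = 5.2, β = 4.8

Under the effective-sample-size interpretation, Beta(α, β) has prior mean α/(α+β) and prior sample size α+β.
So α+β = 10 and α/(α+β) = 0.52, giving α = 0.52·10 = 5.2 and β = 10 − 5.2 = 4.8.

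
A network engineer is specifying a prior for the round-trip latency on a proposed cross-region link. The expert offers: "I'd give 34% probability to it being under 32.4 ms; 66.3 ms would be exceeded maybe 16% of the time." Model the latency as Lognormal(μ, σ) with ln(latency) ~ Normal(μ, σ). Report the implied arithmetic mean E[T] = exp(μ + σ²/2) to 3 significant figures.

E[T] ≈ 45.5 ms

If T ~ Lognormal(μ,σ) then ln T ~ Normal(μ,σ), so the p-quantile of ln T is μ + z_p·σ.
ln(32.4) = 3.478 and ln(66.3) = 4.194; z_{0.34} = -0.4125, z_{0.84} = 0.9945.
σ = (4.194 − 3.478)/(0.9945 − (-0.4125)) = 0.509.
μ = 3.478 − (-0.4125)·0.509 = 3.688.
E[T] = exp(μ + σ²/2) = exp(3.688 + 0.1295) = 45.5 ms.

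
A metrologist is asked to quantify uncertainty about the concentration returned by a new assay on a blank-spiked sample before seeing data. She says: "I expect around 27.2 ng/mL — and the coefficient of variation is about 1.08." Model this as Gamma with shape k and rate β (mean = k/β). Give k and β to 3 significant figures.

For Gamma(k, rate β): mean = k/β, variance = k/β², so CV = 1/√k.
CV = 1.08, hence k = 1/CV² = 0.857.
Then β = k/mean = 0.857/27.2 = 0.0315.

k ≈ 0.857, β ≈ 0.0315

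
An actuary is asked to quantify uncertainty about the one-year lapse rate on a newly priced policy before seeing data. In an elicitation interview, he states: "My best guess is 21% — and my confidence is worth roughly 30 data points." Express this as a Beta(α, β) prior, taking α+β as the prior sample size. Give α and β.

Under the effective-sample-size interpretation, Beta(α, β) has prior mean α/(α+β) and prior sample size α+β.
So α+β = 30 and α/(α+β) = 0.21, giving α = 0.21·30 = 6.3 and β = 30 − 6.3 = 23.7.

α = 6.3, β = 23.7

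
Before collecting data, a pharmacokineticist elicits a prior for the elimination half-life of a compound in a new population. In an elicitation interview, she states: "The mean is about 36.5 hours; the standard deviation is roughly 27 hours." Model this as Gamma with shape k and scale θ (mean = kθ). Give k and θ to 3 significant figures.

For Gamma(k, scale θ): mean = kθ, variance = kθ², so CV = 1/√k.
CV = SD/mean = 27/36.5 = 0.7397, hence k = 1/CV² = 1.83.
Then θ = mean/k = 36.5/1.83 = 20.

k ≈ 1.83, θ ≈ 20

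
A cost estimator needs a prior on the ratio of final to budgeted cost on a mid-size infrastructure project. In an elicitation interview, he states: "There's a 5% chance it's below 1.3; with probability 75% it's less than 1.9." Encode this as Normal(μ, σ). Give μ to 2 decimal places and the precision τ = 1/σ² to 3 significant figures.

μ = 1.73, τ = 14.9

For Normal(μ,σ), the p-quantile is μ + z_p·σ. Here z_{0.05} = -1.645, z_{0.75} = 0.6745.
So 1.3 = μ − 1.645σ and 1.9 = μ + 0.6745σ.
Subtracting: σ = (1.9 − 1.3)/(0.6745 − (-1.645)) = 0.26.
Then μ = 1.3 − (-1.645)·0.26 = 1.73.
Precision τ = 1/σ² = 1/0.2587² = 14.9.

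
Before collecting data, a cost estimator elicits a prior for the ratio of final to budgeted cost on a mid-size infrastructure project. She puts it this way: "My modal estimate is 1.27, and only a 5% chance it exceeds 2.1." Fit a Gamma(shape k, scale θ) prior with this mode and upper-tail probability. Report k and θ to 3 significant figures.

Gamma(k,θ) with k>1 has mode (k−1)θ, so θ = 1.27/(k−1).
Need P(X < 2.1) = 0.95 with θ tied to k this way. Start at k = 2, θ = 1.27: P(X<2.1) ≈ 0.492.
Too low — raise k to concentrate. Iterating converges to k ≈ 12.
Then θ = 1.27/(12−1) ≈ 0.115.

k ≈ 12, θ ≈ 0.115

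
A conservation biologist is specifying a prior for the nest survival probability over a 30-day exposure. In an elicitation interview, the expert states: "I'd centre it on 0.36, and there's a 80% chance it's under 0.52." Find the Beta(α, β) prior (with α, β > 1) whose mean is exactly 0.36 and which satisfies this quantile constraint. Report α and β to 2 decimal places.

α ≈ 2.20, β ≈ 3.90

With mean 0.36 fixed, write α = 0.36s, β = 0.64s where s = α+β.
Need P(θ < 0.52) = 0.8 under Beta(0.36s, 0.64s). Normal approximation: (q−m)/√(m(1−m)/s) ≈ z_{0.8} = 0.842, so s ≈ 0.36·0.64·(0.842)²/(0.52−0.36)² = 6.4.
At s = 6.4: P(θ<0.52) ≈ 0.805. Adjusting to match 0.8 gives s ≈ 6.10.
So α = 0.36·6.10 ≈ 2.20, β = 0.64·6.10 ≈ 3.90.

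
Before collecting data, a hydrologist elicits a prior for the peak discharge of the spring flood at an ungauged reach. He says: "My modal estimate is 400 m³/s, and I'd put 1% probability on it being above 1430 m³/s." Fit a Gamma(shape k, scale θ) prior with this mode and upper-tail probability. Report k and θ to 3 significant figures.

k ≈ 3.65, θ ≈ 151

Gamma(k,θ) with k>1 has mode (k−1)θ, so θ = 400/(k−1).
Need P(X < 1430) = 0.99 with θ tied to k this way. Start at k = 2, θ = 400: P(X<1430) ≈ 0.872.
Too low — raise k to concentrate. Iterating converges to k ≈ 3.65.
Then θ = 400/(3.65−1) ≈ 151.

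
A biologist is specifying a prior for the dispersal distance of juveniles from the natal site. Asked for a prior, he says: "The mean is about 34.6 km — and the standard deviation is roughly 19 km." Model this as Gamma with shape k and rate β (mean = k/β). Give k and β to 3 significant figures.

k ≈ 3.32, β ≈ 0.0958

For Gamma(k, rate β): mean = k/β, variance = k/β², so CV = 1/√k.
CV = SD/mean = 19/34.6 = 0.5491, hence k = 1/CV² = 3.32.
Then β = k/mean = 3.32/34.6 = 0.0958.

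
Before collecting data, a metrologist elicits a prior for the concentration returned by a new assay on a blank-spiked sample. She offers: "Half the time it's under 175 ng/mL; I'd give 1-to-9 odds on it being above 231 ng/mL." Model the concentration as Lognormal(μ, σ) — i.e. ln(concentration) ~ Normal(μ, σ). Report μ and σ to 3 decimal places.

μ ≈ 5.165, σ ≈ 0.217

If T ~ Lognormal(μ,σ) then ln T ~ Normal(μ,σ), so the p-quantile of ln T is μ + z_p·σ.
ln(175) = 5.165 and ln(231) = 5.442; z_{0.5} = 0, z_{0.9} = 1.282.
σ = (5.442 − 5.165)/(1.282 − (0)) = 0.217.
μ = 5.165 − (0)·0.217 = 5.165.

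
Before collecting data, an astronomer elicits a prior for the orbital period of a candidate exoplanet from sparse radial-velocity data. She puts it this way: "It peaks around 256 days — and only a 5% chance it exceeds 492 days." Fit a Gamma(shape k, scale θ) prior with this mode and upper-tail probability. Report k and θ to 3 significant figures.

k ≈ 7.51, θ ≈ 39.3

Gamma(k,θ) with k>1 has mode (k−1)θ, so θ = 256/(k−1).
Need P(X < 492) = 0.95 with θ tied to k this way. Start at k = 2, θ = 256: P(X<492) ≈ 0.572.
Too low — raise k to concentrate. Iterating converges to k ≈ 7.51.
Then θ = 256/(7.51−1) ≈ 39.3.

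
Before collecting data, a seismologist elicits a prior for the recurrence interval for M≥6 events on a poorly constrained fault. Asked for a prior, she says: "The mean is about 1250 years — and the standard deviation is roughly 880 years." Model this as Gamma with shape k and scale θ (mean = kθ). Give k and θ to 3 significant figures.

k ≈ 2.02, θ ≈ 620

For Gamma(k, scale θ): mean = kθ, variance = kθ², so CV = 1/√k.
CV = SD/mean = 880/1250 = 0.704, hence k = 1/CV² = 2.02.
Then θ = mean/k = 1250/2.02 = 620.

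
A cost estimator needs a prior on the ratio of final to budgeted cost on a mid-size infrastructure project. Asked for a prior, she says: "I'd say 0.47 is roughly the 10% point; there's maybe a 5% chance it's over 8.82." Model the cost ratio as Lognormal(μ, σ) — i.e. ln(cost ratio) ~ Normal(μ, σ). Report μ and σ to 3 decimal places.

If T ~ Lognormal(μ,σ) then ln T ~ Normal(μ,σ), so the p-quantile of ln T is μ + z_p·σ.
ln(0.47) = -0.755 and ln(8.82) = 2.177; z_{0.1} = -1.282, z_{0.95} = 1.645.
σ = (2.177 − -0.755)/(1.645 − (-1.282)) = 1.002.
μ = -0.755 − (-1.282)·1.002 = 0.529.

μ ≈ 0.529, σ ≈ 1.002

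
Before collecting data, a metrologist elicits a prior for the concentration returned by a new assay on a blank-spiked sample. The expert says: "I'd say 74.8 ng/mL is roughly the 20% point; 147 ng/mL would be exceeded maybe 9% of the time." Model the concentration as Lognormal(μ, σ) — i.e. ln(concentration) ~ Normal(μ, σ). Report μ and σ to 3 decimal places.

If T ~ Lognormal(μ,σ) then ln T ~ Normal(μ,σ), so the p-quantile of ln T is μ + z_p·σ.
ln(74.8) = 4.315 and ln(147) = 4.99; z_{0.2} = -0.8416, z_{0.91} = 1.341.
σ = (4.99 − 4.315)/(1.341 − (-0.8416)) = 0.310.
μ = 4.315 − (-0.8416)·0.310 = 4.575.

μ ≈ 4.575, σ ≈ 0.310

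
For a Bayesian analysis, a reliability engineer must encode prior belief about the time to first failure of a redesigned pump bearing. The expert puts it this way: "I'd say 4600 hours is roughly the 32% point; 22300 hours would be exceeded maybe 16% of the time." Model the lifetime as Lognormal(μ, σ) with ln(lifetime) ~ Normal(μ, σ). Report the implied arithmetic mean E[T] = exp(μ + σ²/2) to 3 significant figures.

E[T] ≈ 13600 hours

If T ~ Lognormal(μ,σ) then ln T ~ Normal(μ,σ), so the p-quantile of ln T is μ + z_p·σ.
ln(4600) = 8.434 and ln(22300) = 10.01; z_{0.32} = -0.4677, z_{0.84} = 0.9945.
σ = (10.01 − 8.434)/(0.9945 − (-0.4677)) = 1.080.
μ = 8.434 − (-0.4677)·1.080 = 8.939.
E[T] = exp(μ + σ²/2) = exp(8.939 + 0.5828) = 13600 hours.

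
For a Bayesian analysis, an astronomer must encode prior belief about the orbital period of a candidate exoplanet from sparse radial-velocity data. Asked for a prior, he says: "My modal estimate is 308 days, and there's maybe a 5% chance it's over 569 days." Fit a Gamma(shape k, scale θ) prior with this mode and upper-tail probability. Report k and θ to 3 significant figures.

Gamma(k,θ) with k>1 has mode (k−1)θ, so θ = 308/(k−1).
Need P(X < 569) = 0.95 with θ tied to k this way. Start at k = 2, θ = 308: P(X<569) ≈ 0.551.
Too low — raise k to concentrate. Iterating converges to k ≈ 8.39.
Then θ = 308/(8.39−1) ≈ 41.7.

k ≈ 8.39, θ ≈ 41.7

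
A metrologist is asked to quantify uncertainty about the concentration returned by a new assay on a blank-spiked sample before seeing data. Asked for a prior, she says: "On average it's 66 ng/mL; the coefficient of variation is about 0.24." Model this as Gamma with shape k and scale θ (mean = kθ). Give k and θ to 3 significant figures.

For Gamma(k, scale θ): mean = kθ, variance = kθ², so CV = 1/√k.
CV = 0.24, hence k = 1/CV² = 17.4.
Then θ = mean/k = 66/17.4 = 3.8.

k ≈ 17.4, θ ≈ 3.8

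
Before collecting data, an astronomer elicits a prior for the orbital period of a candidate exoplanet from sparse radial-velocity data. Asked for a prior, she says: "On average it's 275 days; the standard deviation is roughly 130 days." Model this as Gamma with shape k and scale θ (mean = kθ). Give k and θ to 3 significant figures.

For Gamma(k, scale θ): mean = kθ, variance = kθ², so CV = 1/√k.
CV = SD/mean = 130/275 = 0.4727, hence k = 1/CV² = 4.47.
Then θ = mean/k = 275/4.47 = 61.5.

k ≈ 4.47, θ ≈ 61.5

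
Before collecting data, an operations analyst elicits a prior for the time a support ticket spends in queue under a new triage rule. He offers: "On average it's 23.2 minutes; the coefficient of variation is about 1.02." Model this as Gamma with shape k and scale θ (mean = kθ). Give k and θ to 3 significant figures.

k ≈ 0.961, θ ≈ 24.1

For Gamma(k, scale θ): mean = kθ, variance = kθ², so CV = 1/√k.
CV = 1.02, hence k = 1/CV² = 0.961.
Then θ = mean/k = 23.2/0.961 = 24.1.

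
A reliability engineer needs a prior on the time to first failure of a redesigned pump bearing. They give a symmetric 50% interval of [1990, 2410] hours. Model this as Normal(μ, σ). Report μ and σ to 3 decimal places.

μ = 2200.000, σ = 311.346

A symmetric 50% interval runs μ ± z·σ with z = 0.6745.
Half-width = 210, so σ = 210/0.6745 = 311.346.
μ is the interval midpoint, 2200.000.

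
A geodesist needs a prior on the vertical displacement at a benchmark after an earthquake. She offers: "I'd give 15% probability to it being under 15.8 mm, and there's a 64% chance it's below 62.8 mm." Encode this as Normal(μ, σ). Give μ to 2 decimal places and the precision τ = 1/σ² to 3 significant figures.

μ = 50.72, τ = 0.000881

For Normal(μ,σ), the p-quantile is μ + z_p·σ. Here z_{0.15} = -1.036, z_{0.64} = 0.3585.
So 15.8 = μ − 1.036σ and 62.8 = μ + 0.3585σ.
Subtracting: σ = (62.8 − 15.8)/(0.3585 − (-1.036)) = 33.69.
Then μ = 15.8 − (-1.036)·33.69 = 50.72.
Precision τ = 1/σ² = 1/33.69² = 0.000881.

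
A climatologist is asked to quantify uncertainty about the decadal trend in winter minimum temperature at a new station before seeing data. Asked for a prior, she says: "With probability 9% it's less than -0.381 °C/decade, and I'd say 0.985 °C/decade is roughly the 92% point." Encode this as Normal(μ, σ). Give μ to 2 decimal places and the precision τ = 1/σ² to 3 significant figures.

μ = 0.29, τ = 4.04

The p-quantile of Normal(μ,σ) is μ + z_p·σ, with z_{0.09} = -1.341 and z_{0.92} = 1.405.
Eliminate σ: μ = (z₂·x₁ − z₁·x₂)/(z₂ − z₁) = (1.405·-0.381 − (-1.341)·0.985)/2.746 = 0.29.
Then σ = (x₂ − x₁)/(z₂ − z₁) = (0.985 − -0.381)/2.746 = 0.50.
Precision τ = 1/σ² = 1/0.4975² = 4.04.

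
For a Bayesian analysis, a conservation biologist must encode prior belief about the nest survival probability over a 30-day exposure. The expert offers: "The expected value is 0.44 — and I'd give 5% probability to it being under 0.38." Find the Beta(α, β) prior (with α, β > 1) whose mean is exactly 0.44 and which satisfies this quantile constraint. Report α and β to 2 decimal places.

α ≈ 80.08, β ≈ 101.93

With mean 0.44 fixed, write α = 0.44s, β = 0.56s where s = α+β.
Need P(θ < 0.38) = 0.05 under Beta(0.44s, 0.56s). Normal approximation: (q−m)/√(m(1−m)/s) ≈ z_{0.05} = -1.64, so s ≈ 0.44·0.56·(-1.64)²/(0.38−0.44)² = 185.2.
At s = 185.2: P(θ<0.38) ≈ 0.049. Adjusting to match 0.05 gives s ≈ 182.01.
So α = 0.44·182.01 ≈ 80.08, β = 0.56·182.01 ≈ 101.93.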